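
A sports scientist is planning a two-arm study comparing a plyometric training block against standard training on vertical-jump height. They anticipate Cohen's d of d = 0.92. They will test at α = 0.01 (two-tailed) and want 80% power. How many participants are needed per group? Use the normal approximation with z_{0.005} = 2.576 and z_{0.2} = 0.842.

For two independent groups with equal n: n = 2·((z_{α/2} + z_β) / d)².
z_{α/2} + z_β = 2.576 + 0.842 = 3.418.
n = 2 × (3.418 / 0.92)² = 2 × 3.715² = 2 × 13.80 = 27.6.
Round up to the next whole participant.

n = 28 per group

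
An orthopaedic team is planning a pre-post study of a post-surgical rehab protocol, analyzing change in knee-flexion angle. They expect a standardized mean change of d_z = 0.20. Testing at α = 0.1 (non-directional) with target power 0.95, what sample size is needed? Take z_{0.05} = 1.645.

n = 271 pairs

For a paired (one-sample on differences) test: n = ((z_{α/2} + z_β) / d)².
z_{α/2} + z_β = 1.645 + 1.645 = 3.290.
n = (3.290 / 0.20)² = 16.450² = 270.60.
Round up.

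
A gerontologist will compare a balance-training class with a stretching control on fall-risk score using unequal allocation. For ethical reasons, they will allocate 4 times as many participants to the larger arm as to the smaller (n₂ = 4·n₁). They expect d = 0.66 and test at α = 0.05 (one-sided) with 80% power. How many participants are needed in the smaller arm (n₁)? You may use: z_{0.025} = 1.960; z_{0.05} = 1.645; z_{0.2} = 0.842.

With allocation ratio k = n₂/n₁ = 4, Var(x̄₁−x̄₂) = σ²(1/n₁ + 1/(k·n₁)) = σ²·(k+1)/(k·n₁).
So n₁ = (1 + 1/k)·((z_{α} + z_β)/d)² = 1.250 × (2.487/0.66)².
n₁ = 1.250 × 14.20 = 17.7.
Round up: n₁ = 18, giving n₂ = 4 × 18 = 72.

n₁ = 18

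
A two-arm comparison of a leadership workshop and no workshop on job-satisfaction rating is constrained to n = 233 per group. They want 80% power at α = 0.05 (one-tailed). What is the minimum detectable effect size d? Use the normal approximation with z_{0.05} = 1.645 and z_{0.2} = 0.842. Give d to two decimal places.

d_min ≈ 0.23

For two independent groups of n = 233 each: d_min = (z_{α} + z_β)·√(2/n).
z-sum = 1.645 + 0.842 = 2.487.
d_min = 2.487 × √(2/233) = 2.487 × 0.0926 = 0.230.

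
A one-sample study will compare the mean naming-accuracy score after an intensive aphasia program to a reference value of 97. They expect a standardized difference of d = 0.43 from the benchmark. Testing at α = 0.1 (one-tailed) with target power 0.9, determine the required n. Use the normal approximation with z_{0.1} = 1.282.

For a one-sample test: n = ((z_{α} + z_β) / d)².
z_{α} + z_β = 1.282 + 1.282 = 2.564.
n = (2.564 / 0.43)² = 5.963² = 35.55.
Round up.

n = 36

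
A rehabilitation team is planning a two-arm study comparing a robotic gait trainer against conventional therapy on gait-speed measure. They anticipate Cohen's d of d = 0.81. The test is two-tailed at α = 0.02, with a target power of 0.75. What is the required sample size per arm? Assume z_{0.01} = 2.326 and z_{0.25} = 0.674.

For two independent groups with equal n: n = 2·((z_{α/2} + z_β) / d)².
z_{α/2} + z_β = 2.326 + 0.674 = 3.000.
n = 2 × (3.000 / 0.81)² = 2 × 3.704² = 2 × 13.72 = 27.4.
Round up to the next whole participant.

n = 28 per group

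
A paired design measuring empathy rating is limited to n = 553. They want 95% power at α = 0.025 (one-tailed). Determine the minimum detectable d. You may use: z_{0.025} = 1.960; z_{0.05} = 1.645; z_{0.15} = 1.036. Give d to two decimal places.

d_min ≈ 0.15

For a single sample (or paired design) of n = 553: d_min = (z_{α} + z_β)/√n.
z-sum = 1.960 + 1.645 = 3.605.
d_min = 3.605 / √553 = 3.605 / 23.516 = 0.153.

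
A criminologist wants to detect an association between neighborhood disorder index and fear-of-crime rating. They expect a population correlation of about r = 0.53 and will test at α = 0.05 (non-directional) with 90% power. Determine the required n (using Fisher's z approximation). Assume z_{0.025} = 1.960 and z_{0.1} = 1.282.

Fisher's z: C = ½·ln((1+r)/(1−r)) = ½·ln(3.2553) = 0.5901.
n = ((z_{α/2} + z_β)/C)² + 3.
(1.960 + 1.282) / 0.5901 = 3.242 / 0.5901 = 5.494.
n = 5.494² + 3 = 30.18 + 3 = 33.2.
Round up.

n = 34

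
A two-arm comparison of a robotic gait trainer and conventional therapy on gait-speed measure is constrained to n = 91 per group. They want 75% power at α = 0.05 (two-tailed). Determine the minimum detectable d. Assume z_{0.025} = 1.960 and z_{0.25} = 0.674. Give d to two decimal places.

d_min ≈ 0.39

For two independent groups of n = 91 each: d_min = (z_{α/2} + z_β)·√(2/n).
z-sum = 1.960 + 0.674 = 2.634.
d_min = 2.634 × √(2/91) = 2.634 × 0.1482 = 0.390.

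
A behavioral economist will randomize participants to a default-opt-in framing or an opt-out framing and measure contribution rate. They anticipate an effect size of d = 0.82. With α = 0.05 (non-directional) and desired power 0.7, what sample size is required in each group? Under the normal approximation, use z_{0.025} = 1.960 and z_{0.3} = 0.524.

For two independent groups with equal n: n = 2·((z_{α/2} + z_β) / d)².
z_{α/2} + z_β = 1.960 + 0.524 = 2.484.
n = 2 × (2.484 / 0.82)² = 2 × 3.029² = 2 × 9.18 = 18.4.
Round up to the next whole participant.

n = 19 per group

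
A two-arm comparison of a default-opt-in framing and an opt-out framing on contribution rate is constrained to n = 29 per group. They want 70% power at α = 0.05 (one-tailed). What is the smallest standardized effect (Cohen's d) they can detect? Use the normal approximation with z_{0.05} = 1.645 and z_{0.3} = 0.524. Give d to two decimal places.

For two independent groups of n = 29 each: d_min = (z_{α} + z_β)·√(2/n).
z-sum = 1.645 + 0.524 = 2.169.
d_min = 2.169 × √(2/29) = 2.169 × 0.2626 = 0.570.

d_min ≈ 0.57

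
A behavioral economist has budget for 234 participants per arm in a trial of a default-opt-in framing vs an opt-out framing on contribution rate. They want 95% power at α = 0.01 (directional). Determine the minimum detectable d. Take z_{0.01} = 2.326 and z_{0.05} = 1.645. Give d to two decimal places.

For two independent groups of n = 234 each: d_min = (z_{α} + z_β)·√(2/n).
z-sum = 2.326 + 1.645 = 3.971.
d_min = 3.971 × √(2/234) = 3.971 × 0.0925 = 0.367.

d_min ≈ 0.37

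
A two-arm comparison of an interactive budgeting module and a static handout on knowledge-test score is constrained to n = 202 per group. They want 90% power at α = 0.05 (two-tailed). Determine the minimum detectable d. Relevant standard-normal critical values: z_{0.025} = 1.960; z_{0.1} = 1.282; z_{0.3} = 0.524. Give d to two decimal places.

d_min ≈ 0.32

For two independent groups of n = 202 each: d_min = (z_{α/2} + z_β)·√(2/n).
z-sum = 1.960 + 1.282 = 3.242.
d_min = 3.242 × √(2/202) = 3.242 × 0.0995 = 0.323.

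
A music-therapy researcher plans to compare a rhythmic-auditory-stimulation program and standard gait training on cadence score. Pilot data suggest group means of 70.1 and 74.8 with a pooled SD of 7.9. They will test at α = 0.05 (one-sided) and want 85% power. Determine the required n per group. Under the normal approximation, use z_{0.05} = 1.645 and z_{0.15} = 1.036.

Cohen's d = |M₁ − M₂| / SD_pooled = |70.1 − 74.8| / 7.9 = 4.7 / 7.9 = 0.595.
For two independent groups with equal n: n = 2·((z_{α} + z_β) / d)².
z_{α} + z_β = 1.645 + 1.036 = 2.681.
n = 2 × (2.681 / 0.595)² = 2 × 4.506² = 2 × 20.30 = 40.6.
Round up to the next whole participant.

n = 41 per group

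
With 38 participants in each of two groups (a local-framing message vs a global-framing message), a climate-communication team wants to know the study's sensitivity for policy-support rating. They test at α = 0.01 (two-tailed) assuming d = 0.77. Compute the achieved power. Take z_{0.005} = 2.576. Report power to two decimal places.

power ≈ 0.78

For two equal groups, power = Φ(d·√(n/2) − z_{α/2}).
d·√(n/2) = 0.77 × √(38/2) = 0.77 × 4.359 = 3.356.
z_β = 3.356 − 2.576 = 0.780.
Power = Φ(0.780) = 0.782.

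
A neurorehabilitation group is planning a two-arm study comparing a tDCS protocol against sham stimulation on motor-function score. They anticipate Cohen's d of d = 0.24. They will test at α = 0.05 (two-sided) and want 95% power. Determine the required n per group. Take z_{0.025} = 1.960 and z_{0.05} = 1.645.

For two independent groups with equal n: n = 2·((z_{α/2} + z_β) / d)².
z_{α/2} + z_β = 1.960 + 1.645 = 3.605.
n = 2 × (3.605 / 0.24)² = 2 × 15.021² = 2 × 225.63 = 451.3.
Round up to the next whole participant.

n = 452 per group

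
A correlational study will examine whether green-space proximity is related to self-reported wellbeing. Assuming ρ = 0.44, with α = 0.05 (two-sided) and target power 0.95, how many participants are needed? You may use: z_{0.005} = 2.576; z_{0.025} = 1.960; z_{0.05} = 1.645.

Fisher's z: C = ½·ln((1+r)/(1−r)) = ½·ln(2.5714) = 0.4722.
n = ((z_{α/2} + z_β)/C)² + 3.
(1.960 + 1.645) / 0.4722 = 3.605 / 0.4722 = 7.634.
n = 7.634² + 3 = 58.29 + 3 = 61.3.
Round up.

n = 62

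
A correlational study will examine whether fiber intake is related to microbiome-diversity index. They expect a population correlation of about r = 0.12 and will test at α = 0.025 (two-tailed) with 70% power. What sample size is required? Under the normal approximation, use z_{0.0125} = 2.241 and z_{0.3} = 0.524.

n = 529

Fisher's z: C = ½·ln((1+r)/(1−r)) = ½·ln(1.2727) = 0.1206.
n = ((z_{α/2} + z_β)/C)² + 3.
(2.241 + 0.524) / 0.1206 = 2.765 / 0.1206 = 22.927.
n = 22.927² + 3 = 525.65 + 3 = 528.6.
Round up.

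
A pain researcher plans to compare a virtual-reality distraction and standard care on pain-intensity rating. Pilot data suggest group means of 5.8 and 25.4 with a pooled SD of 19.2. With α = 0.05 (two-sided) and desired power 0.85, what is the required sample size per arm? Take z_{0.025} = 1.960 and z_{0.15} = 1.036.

n = 18 per group

Cohen's d = |M₁ − M₂| / SD_pooled = |5.8 − 25.4| / 19.2 = 19.6 / 19.2 = 1.021.
For two independent groups with equal n: n = 2·((z_{α/2} + z_β) / d)².
z_{α/2} + z_β = 1.960 + 1.036 = 2.996.
n = 2 × (2.996 / 1.021)² = 2 × 2.934² = 2 × 8.61 = 17.2.
Round up to the next whole participant.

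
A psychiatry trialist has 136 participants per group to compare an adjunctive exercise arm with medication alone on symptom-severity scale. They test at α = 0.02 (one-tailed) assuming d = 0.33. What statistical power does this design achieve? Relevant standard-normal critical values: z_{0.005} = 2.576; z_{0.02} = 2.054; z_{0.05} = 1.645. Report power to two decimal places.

power ≈ 0.75

For two equal groups, power = Φ(d·√(n/2) − z_{α}).
d·√(n/2) = 0.33 × √(136/2) = 0.33 × 8.246 = 2.721.
z_β = 2.721 − 2.054 = 0.667.
Power = Φ(0.667) = 0.748.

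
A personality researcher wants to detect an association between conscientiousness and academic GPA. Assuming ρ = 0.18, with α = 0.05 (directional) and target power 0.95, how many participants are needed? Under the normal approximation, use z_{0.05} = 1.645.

n = 330

Fisher's z: C = ½·ln((1+r)/(1−r)) = ½·ln(1.4390) = 0.1820.
n = ((z_{α} + z_β)/C)² + 3.
(1.645 + 1.645) / 0.1820 = 3.290 / 0.1820 = 18.077.
n = 18.077² + 3 = 326.78 + 3 = 329.8.
Round up.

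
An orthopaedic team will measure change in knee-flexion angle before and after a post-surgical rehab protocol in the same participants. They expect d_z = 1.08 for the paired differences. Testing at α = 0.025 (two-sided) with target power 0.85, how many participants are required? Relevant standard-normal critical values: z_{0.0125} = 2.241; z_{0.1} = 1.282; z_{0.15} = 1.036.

n = 10 pairs

For a paired (one-sample on differences) test: n = ((z_{α/2} + z_β) / d)².
z_{α/2} + z_β = 2.241 + 1.036 = 3.277.
n = (3.277 / 1.08)² = 3.034² = 9.21.
Round up.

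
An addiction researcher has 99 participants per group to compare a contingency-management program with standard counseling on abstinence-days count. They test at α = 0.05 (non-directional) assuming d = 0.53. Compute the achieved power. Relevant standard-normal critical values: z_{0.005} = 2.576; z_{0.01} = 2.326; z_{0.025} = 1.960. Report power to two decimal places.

power ≈ 0.96

For two equal groups, power = Φ(d·√(n/2) − z_{α/2}).
d·√(n/2) = 0.53 × √(99/2) = 0.53 × 7.036 = 3.729.
z_β = 3.729 − 1.960 = 1.769.
Power = Φ(1.769) = 0.962.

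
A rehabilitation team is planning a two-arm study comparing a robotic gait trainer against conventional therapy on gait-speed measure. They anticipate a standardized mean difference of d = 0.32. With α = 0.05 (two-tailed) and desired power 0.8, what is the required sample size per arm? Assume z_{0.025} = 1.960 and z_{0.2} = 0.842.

For two independent groups with equal n: n = 2·((z_{α/2} + z_β) / d)².
z_{α/2} + z_β = 1.960 + 0.842 = 2.802.
n = 2 × (2.802 / 0.32)² = 2 × 8.756² = 2 × 76.67 = 153.3.
Round up to the next whole participant.

n = 154 per group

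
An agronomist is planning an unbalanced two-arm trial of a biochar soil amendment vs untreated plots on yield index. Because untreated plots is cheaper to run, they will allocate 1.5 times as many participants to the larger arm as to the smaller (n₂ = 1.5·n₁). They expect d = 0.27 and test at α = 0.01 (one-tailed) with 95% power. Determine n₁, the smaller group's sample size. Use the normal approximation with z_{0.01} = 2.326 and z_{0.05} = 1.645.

n₁ = 361

With allocation ratio k = n₂/n₁ = 1.5, Var(x̄₁−x̄₂) = σ²(1/n₁ + 1/(k·n₁)) = σ²·(k+1)/(k·n₁).
So n₁ = (1 + 1/k)·((z_{α} + z_β)/d)² = 1.667 × (3.971/0.27)².
n₁ = 1.667 × 216.31 = 360.5.
Round up: n₁ = 361, giving n₂ = ⌈1.5 × 361⌉ = ⌈541.5⌉ = 542.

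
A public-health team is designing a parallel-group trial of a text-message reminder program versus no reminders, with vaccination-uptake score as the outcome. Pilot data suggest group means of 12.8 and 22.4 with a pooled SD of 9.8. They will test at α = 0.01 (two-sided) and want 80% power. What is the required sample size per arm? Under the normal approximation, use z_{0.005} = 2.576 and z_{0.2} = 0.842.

n = 25 per group

Cohen's d = |M₁ − M₂| / SD_pooled = |12.8 − 22.4| / 9.8 = 9.6 / 9.8 = 0.980.
For two independent groups with equal n: n = 2·((z_{α/2} + z_β) / d)².
z_{α/2} + z_β = 2.576 + 0.842 = 3.418.
n = 2 × (3.418 / 0.980)² = 2 × 3.488² = 2 × 12.16 = 24.3.
Round up to the next whole participant.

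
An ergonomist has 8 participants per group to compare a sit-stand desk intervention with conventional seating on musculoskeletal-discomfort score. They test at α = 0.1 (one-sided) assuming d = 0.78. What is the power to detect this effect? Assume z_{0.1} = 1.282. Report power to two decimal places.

For two equal groups, power = Φ(d·√(n/2) − z_{α}).
d·√(n/2) = 0.78 × √(8/2) = 0.78 × 2.000 = 1.560.
z_β = 1.560 − 1.282 = 0.278.
Power = Φ(0.278) = 0.609.

power ≈ 0.61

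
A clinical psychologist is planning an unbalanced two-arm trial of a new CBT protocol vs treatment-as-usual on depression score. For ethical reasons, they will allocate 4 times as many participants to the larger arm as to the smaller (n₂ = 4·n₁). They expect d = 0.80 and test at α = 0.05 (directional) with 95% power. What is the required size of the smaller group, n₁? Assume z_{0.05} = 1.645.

With allocation ratio k = n₂/n₁ = 4, Var(x̄₁−x̄₂) = σ²(1/n₁ + 1/(k·n₁)) = σ²·(k+1)/(k·n₁).
So n₁ = (1 + 1/k)·((z_{α} + z_β)/d)² = 1.250 × (3.290/0.80)².
n₁ = 1.250 × 16.91 = 21.1.
Round up: n₁ = 22, giving n₂ = 4 × 22 = 88.

n₁ = 22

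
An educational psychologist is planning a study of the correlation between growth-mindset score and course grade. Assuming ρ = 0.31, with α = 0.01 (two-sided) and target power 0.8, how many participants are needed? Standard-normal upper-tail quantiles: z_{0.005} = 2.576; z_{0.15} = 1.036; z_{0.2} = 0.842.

n = 117

Fisher's z: C = ½·ln((1+r)/(1−r)) = ½·ln(1.8986) = 0.3205.
n = ((z_{α/2} + z_β)/C)² + 3.
(2.576 + 0.842) / 0.3205 = 3.418 / 0.3205 = 10.665.
n = 10.665² + 3 = 113.73 + 3 = 116.7.
Round up.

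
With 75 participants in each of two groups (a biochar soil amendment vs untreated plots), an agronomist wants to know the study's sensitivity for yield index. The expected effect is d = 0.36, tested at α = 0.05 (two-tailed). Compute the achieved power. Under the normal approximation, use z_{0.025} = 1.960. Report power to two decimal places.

power ≈ 0.60

For two equal groups, power = Φ(d·√(n/2) − z_{α/2}).
d·√(n/2) = 0.36 × √(75/2) = 0.36 × 6.124 = 2.205.
z_β = 2.205 − 1.960 = 0.245.
Power = Φ(0.245) = 0.597.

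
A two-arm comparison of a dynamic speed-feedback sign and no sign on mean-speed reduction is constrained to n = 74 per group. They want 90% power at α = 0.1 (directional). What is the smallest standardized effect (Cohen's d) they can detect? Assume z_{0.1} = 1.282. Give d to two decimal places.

d_min ≈ 0.42

For two independent groups of n = 74 each: d_min = (z_{α} + z_β)·√(2/n).
z-sum = 1.282 + 1.282 = 2.564.
d_min = 2.564 × √(2/74) = 2.564 × 0.1644 = 0.422.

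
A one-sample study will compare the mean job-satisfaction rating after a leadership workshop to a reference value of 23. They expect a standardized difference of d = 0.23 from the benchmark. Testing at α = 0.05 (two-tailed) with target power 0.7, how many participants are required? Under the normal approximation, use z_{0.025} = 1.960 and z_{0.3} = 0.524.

For a one-sample test: n = ((z_{α/2} + z_β) / d)².
z_{α/2} + z_β = 1.960 + 0.524 = 2.484.
n = (2.484 / 0.23)² = 10.800² = 116.64.
Round up.

n = 117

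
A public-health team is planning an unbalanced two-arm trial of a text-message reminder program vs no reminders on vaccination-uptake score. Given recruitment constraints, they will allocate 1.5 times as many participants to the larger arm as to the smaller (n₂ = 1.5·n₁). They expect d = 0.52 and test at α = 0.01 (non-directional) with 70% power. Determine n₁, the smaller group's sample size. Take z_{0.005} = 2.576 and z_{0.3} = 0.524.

n₁ = 60

With allocation ratio k = n₂/n₁ = 1.5, Var(x̄₁−x̄₂) = σ²(1/n₁ + 1/(k·n₁)) = σ²·(k+1)/(k·n₁).
So n₁ = (1 + 1/k)·((z_{α/2} + z_β)/d)² = 1.667 × (3.100/0.52)².
n₁ = 1.667 × 35.54 = 59.2.
Round up: n₁ = 60, giving n₂ = 1.5 × 60 = 90.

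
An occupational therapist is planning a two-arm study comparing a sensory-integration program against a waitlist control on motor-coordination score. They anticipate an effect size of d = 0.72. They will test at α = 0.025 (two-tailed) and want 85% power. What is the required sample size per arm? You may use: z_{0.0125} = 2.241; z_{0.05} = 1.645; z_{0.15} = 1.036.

For two independent groups with equal n: n = 2·((z_{α/2} + z_β) / d)².
z_{α/2} + z_β = 2.241 + 1.036 = 3.277.
n = 2 × (3.277 / 0.72)² = 2 × 4.551² = 2 × 20.72 = 41.4.
Round up to the next whole participant.

n = 42 per group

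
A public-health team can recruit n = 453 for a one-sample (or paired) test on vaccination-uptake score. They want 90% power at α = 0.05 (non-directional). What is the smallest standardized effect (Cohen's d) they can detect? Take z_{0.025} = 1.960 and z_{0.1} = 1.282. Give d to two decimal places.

For a single sample (or paired design) of n = 453: d_min = (z_{α/2} + z_β)/√n.
z-sum = 1.960 + 1.282 = 3.242.
d_min = 3.242 / √453 = 3.242 / 21.284 = 0.152.

d_min ≈ 0.15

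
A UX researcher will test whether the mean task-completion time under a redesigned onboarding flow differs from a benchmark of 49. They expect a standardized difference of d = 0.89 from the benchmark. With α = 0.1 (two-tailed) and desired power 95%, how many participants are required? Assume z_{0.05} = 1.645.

n = 14

For a one-sample test: n = ((z_{α/2} + z_β) / d)².
z_{α/2} + z_β = 1.645 + 1.645 = 3.290.
n = (3.290 / 0.89)² = 3.697² = 13.67.
Round up.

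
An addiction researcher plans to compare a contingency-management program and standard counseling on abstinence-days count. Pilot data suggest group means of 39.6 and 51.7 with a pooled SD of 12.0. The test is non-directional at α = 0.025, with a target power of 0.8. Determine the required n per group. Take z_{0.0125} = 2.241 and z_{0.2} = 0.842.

n = 19 per group

Cohen's d = |M₁ − M₂| / SD_pooled = |39.6 − 51.7| / 12.0 = 12.1 / 12.0 = 1.008.
For two independent groups with equal n: n = 2·((z_{α/2} + z_β) / d)².
z_{α/2} + z_β = 2.241 + 0.842 = 3.083.
n = 2 × (3.083 / 1.008)² = 2 × 3.059² = 2 × 9.35 = 18.7.
Round up to the next whole participant.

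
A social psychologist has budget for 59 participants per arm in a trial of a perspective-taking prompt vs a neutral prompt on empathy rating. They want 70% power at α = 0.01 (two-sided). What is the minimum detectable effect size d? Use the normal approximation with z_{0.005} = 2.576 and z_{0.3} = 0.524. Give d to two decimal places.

For two independent groups of n = 59 each: d_min = (z_{α/2} + z_β)·√(2/n).
z-sum = 2.576 + 0.524 = 3.100.
d_min = 3.100 × √(2/59) = 3.100 × 0.1841 = 0.571.

d_min ≈ 0.57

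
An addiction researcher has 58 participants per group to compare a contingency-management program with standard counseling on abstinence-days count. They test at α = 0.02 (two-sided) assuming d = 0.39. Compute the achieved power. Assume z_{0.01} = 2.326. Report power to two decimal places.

power ≈ 0.41

For two equal groups, power = Φ(d·√(n/2) − z_{α/2}).
d·√(n/2) = 0.39 × √(58/2) = 0.39 × 5.385 = 2.100.
z_β = 2.100 − 2.326 = -0.226.
Power = Φ(-0.226) = 0.411.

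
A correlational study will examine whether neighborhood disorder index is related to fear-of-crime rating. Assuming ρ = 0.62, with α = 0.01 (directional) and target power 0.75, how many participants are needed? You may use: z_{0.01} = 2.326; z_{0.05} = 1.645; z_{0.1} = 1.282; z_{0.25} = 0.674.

n = 21

Fisher's z: C = ½·ln((1+r)/(1−r)) = ½·ln(4.2632) = 0.7250.
n = ((z_{α} + z_β)/C)² + 3.
(2.326 + 0.674) / 0.7250 = 3.000 / 0.7250 = 4.138.
n = 4.138² + 3 = 17.12 + 3 = 20.1.
Round up.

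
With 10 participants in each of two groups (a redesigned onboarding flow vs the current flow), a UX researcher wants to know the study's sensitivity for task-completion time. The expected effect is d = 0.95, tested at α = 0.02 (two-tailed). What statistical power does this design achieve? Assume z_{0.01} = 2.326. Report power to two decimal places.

power ≈ 0.42

For two equal groups, power = Φ(d·√(n/2) − z_{α/2}).
d·√(n/2) = 0.95 × √(10/2) = 0.95 × 2.236 = 2.124.
z_β = 2.124 − 2.326 = -0.202.
Power = Φ(-0.202) = 0.420.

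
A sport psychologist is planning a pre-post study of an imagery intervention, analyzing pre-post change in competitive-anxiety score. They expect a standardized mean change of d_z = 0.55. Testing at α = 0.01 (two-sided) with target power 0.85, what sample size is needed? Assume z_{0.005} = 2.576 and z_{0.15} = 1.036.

n = 44 pairs

For a paired (one-sample on differences) test: n = ((z_{α/2} + z_β) / d)².
z_{α/2} + z_β = 2.576 + 1.036 = 3.612.
n = (3.612 / 0.55)² = 6.567² = 43.13.
Round up.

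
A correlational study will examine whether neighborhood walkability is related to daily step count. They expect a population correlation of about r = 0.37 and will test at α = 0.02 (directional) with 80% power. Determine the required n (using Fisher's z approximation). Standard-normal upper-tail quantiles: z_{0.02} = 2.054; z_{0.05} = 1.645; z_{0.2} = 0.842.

n = 59

Fisher's z: C = ½·ln((1+r)/(1−r)) = ½·ln(2.1746) = 0.3884.
n = ((z_{α} + z_β)/C)² + 3.
(2.054 + 0.842) / 0.3884 = 2.896 / 0.3884 = 7.456.
n = 7.456² + 3 = 55.60 + 3 = 58.6.
Round up.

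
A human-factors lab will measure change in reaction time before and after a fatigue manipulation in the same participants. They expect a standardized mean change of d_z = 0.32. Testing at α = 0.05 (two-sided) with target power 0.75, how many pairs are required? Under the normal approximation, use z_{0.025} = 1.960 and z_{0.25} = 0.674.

For a paired (one-sample on differences) test: n = ((z_{α/2} + z_β) / d)².
z_{α/2} + z_β = 1.960 + 0.674 = 2.634.
n = (2.634 / 0.32)² = 8.231² = 67.75.
Round up.

n = 68 pairs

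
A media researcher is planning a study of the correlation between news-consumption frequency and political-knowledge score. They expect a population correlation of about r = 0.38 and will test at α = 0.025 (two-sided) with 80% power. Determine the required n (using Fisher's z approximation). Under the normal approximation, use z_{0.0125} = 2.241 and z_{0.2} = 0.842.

Fisher's z: C = ½·ln((1+r)/(1−r)) = ½·ln(2.2258) = 0.4001.
n = ((z_{α/2} + z_β)/C)² + 3.
(2.241 + 0.842) / 0.4001 = 3.083 / 0.4001 = 7.706.
n = 7.706² + 3 = 59.38 + 3 = 62.4.
Round up.

n = 63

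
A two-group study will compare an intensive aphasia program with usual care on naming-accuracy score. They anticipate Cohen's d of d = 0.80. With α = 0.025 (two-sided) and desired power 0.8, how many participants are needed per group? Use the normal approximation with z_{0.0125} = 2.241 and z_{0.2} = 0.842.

For two independent groups with equal n: n = 2·((z_{α/2} + z_β) / d)².
z_{α/2} + z_β = 2.241 + 0.842 = 3.083.
n = 2 × (3.083 / 0.80)² = 2 × 3.854² = 2 × 14.85 = 29.7.
Round up to the next whole participant.

n = 30 per group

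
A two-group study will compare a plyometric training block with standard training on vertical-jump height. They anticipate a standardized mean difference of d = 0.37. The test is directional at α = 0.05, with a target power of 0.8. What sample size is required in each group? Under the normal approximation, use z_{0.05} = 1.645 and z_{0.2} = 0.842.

For two independent groups with equal n: n = 2·((z_{α} + z_β) / d)².
z_{α} + z_β = 1.645 + 0.842 = 2.487.
n = 2 × (2.487 / 0.37)² = 2 × 6.722² = 2 × 45.18 = 90.4.
Round up to the next whole participant.

n = 91 per group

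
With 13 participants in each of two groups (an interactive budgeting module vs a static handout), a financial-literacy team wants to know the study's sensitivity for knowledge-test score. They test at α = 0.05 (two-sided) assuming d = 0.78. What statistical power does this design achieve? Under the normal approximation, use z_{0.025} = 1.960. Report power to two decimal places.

power ≈ 0.51

For two equal groups, power = Φ(d·√(n/2) − z_{α/2}).
d·√(n/2) = 0.78 × √(13/2) = 0.78 × 2.550 = 1.989.
z_β = 1.989 − 1.960 = 0.029.
Power = Φ(0.029) = 0.511.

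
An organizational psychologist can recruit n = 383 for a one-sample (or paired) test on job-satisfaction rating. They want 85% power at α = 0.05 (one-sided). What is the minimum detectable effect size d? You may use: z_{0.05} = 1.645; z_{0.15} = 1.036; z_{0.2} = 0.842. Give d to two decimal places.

d_min ≈ 0.14

For a single sample (or paired design) of n = 383: d_min = (z_{α} + z_β)/√n.
z-sum = 1.645 + 1.036 = 2.681.
d_min = 2.681 / √383 = 2.681 / 19.570 = 0.137.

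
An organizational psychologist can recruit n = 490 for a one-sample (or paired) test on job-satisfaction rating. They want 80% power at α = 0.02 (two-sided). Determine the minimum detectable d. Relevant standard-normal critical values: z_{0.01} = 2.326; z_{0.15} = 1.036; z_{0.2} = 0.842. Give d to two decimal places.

d_min ≈ 0.14

For a single sample (or paired design) of n = 490: d_min = (z_{α/2} + z_β)/√n.
z-sum = 2.326 + 0.842 = 3.168.
d_min = 3.168 / √490 = 3.168 / 22.136 = 0.143.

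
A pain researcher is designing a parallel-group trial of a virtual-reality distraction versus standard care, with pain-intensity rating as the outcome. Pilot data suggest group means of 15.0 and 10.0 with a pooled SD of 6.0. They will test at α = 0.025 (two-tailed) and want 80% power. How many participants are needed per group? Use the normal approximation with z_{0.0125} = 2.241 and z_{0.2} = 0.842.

n = 28 per group

Cohen's d = |M₁ − M₂| / SD_pooled = |15.0 − 10.0| / 6.0 = 5.0 / 6.0 = 0.833.
For two independent groups with equal n: n = 2·((z_{α/2} + z_β) / d)².
z_{α/2} + z_β = 2.241 + 0.842 = 3.083.
n = 2 × (3.083 / 0.833)² = 2 × 3.701² = 2 × 13.70 = 27.4.
Round up to the next whole participant.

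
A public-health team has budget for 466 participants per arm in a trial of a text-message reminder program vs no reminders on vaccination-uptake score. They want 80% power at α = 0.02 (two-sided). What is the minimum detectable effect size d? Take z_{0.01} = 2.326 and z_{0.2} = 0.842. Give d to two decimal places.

d_min ≈ 0.21

For two independent groups of n = 466 each: d_min = (z_{α/2} + z_β)·√(2/n).
z-sum = 2.326 + 0.842 = 3.168.
d_min = 3.168 × √(2/466) = 3.168 × 0.0655 = 0.208.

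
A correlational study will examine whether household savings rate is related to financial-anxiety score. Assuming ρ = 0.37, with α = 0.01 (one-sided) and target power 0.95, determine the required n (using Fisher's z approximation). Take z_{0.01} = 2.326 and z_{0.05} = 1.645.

Fisher's z: C = ½·ln((1+r)/(1−r)) = ½·ln(2.1746) = 0.3884.
n = ((z_{α} + z_β)/C)² + 3.
(2.326 + 1.645) / 0.3884 = 3.971 / 0.3884 = 10.224.
n = 10.224² + 3 = 104.53 + 3 = 107.5.
Round up.

n = 108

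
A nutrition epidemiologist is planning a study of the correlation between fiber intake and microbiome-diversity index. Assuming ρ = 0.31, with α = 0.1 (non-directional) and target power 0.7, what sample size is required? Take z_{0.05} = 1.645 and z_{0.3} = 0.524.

n = 49

Fisher's z: C = ½·ln((1+r)/(1−r)) = ½·ln(1.8986) = 0.3205.
n = ((z_{α/2} + z_β)/C)² + 3.
(1.645 + 0.524) / 0.3205 = 2.169 / 0.3205 = 6.768.
n = 6.768² + 3 = 45.80 + 3 = 48.8.
Round up.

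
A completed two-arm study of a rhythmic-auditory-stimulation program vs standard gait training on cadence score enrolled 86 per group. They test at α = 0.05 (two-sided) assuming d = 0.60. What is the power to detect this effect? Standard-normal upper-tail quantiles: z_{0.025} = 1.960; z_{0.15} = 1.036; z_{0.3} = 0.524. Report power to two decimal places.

power ≈ 0.98

For two equal groups, power = Φ(d·√(n/2) − z_{α/2}).
d·√(n/2) = 0.60 × √(86/2) = 0.60 × 6.557 = 3.934.
z_β = 3.934 − 1.960 = 1.974.
Power = Φ(1.974) = 0.976.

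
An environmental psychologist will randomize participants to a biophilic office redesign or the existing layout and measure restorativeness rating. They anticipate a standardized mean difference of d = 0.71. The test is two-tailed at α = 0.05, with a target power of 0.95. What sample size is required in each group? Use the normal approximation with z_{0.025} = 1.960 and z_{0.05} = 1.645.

For two independent groups with equal n: n = 2·((z_{α/2} + z_β) / d)².
z_{α/2} + z_β = 1.960 + 1.645 = 3.605.
n = 2 × (3.605 / 0.71)² = 2 × 5.077² = 2 × 25.78 = 51.6.
Round up to the next whole participant.

n = 52 per group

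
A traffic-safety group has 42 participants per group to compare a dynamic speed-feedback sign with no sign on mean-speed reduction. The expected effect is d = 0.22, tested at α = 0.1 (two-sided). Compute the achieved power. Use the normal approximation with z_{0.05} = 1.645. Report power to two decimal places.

For two equal groups, power = Φ(d·√(n/2) − z_{α/2}).
d·√(n/2) = 0.22 × √(42/2) = 0.22 × 4.583 = 1.008.
z_β = 1.008 − 1.645 = -0.637.
Power = Φ(-0.637) = 0.262.

power ≈ 0.26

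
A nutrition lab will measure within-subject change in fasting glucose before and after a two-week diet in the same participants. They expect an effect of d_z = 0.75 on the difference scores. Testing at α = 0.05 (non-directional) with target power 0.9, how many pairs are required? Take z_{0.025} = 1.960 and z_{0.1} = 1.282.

For a paired (one-sample on differences) test: n = ((z_{α/2} + z_β) / d)².
z_{α/2} + z_β = 1.960 + 1.282 = 3.242.
n = (3.242 / 0.75)² = 4.323² = 18.69.
Round up.

n = 19 pairs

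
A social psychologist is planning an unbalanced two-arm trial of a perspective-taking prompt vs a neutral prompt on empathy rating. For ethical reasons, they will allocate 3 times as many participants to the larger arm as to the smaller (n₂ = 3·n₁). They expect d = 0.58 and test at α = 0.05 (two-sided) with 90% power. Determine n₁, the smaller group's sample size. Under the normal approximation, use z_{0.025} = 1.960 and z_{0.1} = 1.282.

With allocation ratio k = n₂/n₁ = 3, Var(x̄₁−x̄₂) = σ²(1/n₁ + 1/(k·n₁)) = σ²·(k+1)/(k·n₁).
So n₁ = (1 + 1/k)·((z_{α/2} + z_β)/d)² = 1.333 × (3.242/0.58)².
n₁ = 1.333 × 31.24 = 41.7.
Round up: n₁ = 42, giving n₂ = 3 × 42 = 126.

n₁ = 42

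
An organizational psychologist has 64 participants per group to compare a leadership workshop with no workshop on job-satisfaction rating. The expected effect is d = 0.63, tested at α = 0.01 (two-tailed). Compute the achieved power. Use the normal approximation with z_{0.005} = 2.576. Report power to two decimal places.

power ≈ 0.84

For two equal groups, power = Φ(d·√(n/2) − z_{α/2}).
d·√(n/2) = 0.63 × √(64/2) = 0.63 × 5.657 = 3.564.
z_β = 3.564 − 2.576 = 0.988.
Power = Φ(0.988) = 0.838.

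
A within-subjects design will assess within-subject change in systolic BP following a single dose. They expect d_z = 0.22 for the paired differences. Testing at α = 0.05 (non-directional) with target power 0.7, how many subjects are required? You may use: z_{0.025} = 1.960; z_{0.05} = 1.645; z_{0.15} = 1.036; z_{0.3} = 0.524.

For a paired (one-sample on differences) test: n = ((z_{α/2} + z_β) / d)².
z_{α/2} + z_β = 1.960 + 0.524 = 2.484.
n = (2.484 / 0.22)² = 11.291² = 127.48.
Round up.

n = 128 pairs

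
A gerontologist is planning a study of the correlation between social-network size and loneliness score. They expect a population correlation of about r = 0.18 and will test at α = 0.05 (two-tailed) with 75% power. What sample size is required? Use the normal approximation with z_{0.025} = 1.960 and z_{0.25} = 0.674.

Fisher's z: C = ½·ln((1+r)/(1−r)) = ½·ln(1.4390) = 0.1820.
n = ((z_{α/2} + z_β)/C)² + 3.
(1.960 + 0.674) / 0.1820 = 2.634 / 0.1820 = 14.473.
n = 14.473² + 3 = 209.45 + 3 = 212.5.
Round up.

n = 213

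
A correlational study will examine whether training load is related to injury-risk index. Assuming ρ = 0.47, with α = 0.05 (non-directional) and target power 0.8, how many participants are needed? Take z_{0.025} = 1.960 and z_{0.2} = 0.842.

n = 34

Fisher's z: C = ½·ln((1+r)/(1−r)) = ½·ln(2.7736) = 0.5101.
n = ((z_{α/2} + z_β)/C)² + 3.
(1.960 + 0.842) / 0.5101 = 2.802 / 0.5101 = 5.493.
n = 5.493² + 3 = 30.17 + 3 = 33.2.
Round up.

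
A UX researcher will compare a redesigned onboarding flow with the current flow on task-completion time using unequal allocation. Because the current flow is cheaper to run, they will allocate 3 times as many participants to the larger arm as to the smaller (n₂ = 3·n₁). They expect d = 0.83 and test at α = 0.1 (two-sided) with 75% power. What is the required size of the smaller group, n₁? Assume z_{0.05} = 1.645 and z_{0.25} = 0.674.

n₁ = 11

With allocation ratio k = n₂/n₁ = 3, Var(x̄₁−x̄₂) = σ²(1/n₁ + 1/(k·n₁)) = σ²·(k+1)/(k·n₁).
So n₁ = (1 + 1/k)·((z_{α/2} + z_β)/d)² = 1.333 × (2.319/0.83)².
n₁ = 1.333 × 7.81 = 10.4.
Round up: n₁ = 11, giving n₂ = 3 × 11 = 33.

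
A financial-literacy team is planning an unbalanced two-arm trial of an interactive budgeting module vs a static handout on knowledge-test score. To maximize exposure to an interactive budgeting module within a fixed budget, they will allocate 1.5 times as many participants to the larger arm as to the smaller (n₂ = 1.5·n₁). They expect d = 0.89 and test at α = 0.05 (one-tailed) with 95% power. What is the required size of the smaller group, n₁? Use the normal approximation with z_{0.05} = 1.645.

With allocation ratio k = n₂/n₁ = 1.5, Var(x̄₁−x̄₂) = σ²(1/n₁ + 1/(k·n₁)) = σ²·(k+1)/(k·n₁).
So n₁ = (1 + 1/k)·((z_{α} + z_β)/d)² = 1.667 × (3.290/0.89)².
n₁ = 1.667 × 13.67 = 22.8.
Round up: n₁ = 23, giving n₂ = ⌈1.5 × 23⌉ = ⌈34.5⌉ = 35.

n₁ = 23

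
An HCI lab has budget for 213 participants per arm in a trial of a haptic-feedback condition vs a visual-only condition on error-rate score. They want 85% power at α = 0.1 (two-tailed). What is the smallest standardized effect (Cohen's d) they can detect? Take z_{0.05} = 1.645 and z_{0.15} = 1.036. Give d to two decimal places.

For two independent groups of n = 213 each: d_min = (z_{α/2} + z_β)·√(2/n).
z-sum = 1.645 + 1.036 = 2.681.
d_min = 2.681 × √(2/213) = 2.681 × 0.0969 = 0.260.

d_min ≈ 0.26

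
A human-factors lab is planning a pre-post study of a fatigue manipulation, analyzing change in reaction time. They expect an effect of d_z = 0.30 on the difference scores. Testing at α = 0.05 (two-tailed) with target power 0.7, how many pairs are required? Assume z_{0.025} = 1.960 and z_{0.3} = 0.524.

For a paired (one-sample on differences) test: n = ((z_{α/2} + z_β) / d)².
z_{α/2} + z_β = 1.960 + 0.524 = 2.484.
n = (2.484 / 0.30)² = 8.280² = 68.56.
Round up.

n = 69 pairs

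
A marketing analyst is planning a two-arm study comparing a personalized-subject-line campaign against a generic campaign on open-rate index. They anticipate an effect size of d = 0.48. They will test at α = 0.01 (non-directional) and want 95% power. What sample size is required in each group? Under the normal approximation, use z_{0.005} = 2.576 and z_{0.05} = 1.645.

For two independent groups with equal n: n = 2·((z_{α/2} + z_β) / d)².
z_{α/2} + z_β = 2.576 + 1.645 = 4.221.
n = 2 × (4.221 / 0.48)² = 2 × 8.794² = 2 × 77.33 = 154.7.
Round up to the next whole participant.

n = 155 per group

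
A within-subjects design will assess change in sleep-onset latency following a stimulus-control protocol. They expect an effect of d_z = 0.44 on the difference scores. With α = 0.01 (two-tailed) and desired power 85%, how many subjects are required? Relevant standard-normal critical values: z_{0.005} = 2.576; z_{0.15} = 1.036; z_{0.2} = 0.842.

n = 68 pairs

For a paired (one-sample on differences) test: n = ((z_{α/2} + z_β) / d)².
z_{α/2} + z_β = 2.576 + 1.036 = 3.612.
n = (3.612 / 0.44)² = 8.209² = 67.39.
Round up.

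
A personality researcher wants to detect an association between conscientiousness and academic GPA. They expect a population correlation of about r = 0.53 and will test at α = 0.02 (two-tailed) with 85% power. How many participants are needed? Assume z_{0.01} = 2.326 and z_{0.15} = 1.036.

n = 36

Fisher's z: C = ½·ln((1+r)/(1−r)) = ½·ln(3.2553) = 0.5901.
n = ((z_{α/2} + z_β)/C)² + 3.
(2.326 + 1.036) / 0.5901 = 3.362 / 0.5901 = 5.697.
n = 5.697² + 3 = 32.46 + 3 = 35.5.
Round up.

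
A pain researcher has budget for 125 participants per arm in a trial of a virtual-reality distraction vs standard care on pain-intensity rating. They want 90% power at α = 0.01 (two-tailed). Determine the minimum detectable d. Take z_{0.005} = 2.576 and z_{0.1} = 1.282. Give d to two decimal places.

For two independent groups of n = 125 each: d_min = (z_{α/2} + z_β)·√(2/n).
z-sum = 2.576 + 1.282 = 3.858.
d_min = 3.858 × √(2/125) = 3.858 × 0.1265 = 0.488.

d_min ≈ 0.49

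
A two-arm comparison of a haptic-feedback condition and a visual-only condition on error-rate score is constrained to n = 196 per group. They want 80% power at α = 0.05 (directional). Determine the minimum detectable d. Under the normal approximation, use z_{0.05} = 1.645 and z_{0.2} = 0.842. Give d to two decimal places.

d_min ≈ 0.25

For two independent groups of n = 196 each: d_min = (z_{α} + z_β)·√(2/n).
z-sum = 1.645 + 0.842 = 2.487.
d_min = 2.487 × √(2/196) = 2.487 × 0.1010 = 0.251.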